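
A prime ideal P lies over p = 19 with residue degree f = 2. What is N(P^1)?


N(P^a) = p^(a*f)
= 19^(1*2)
= 19^2
= 361

361


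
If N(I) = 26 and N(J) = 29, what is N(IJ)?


N(IJ) = N(I) * N(J)
= 26 * 29
= 754

754


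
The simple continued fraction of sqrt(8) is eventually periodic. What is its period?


Run the CF algorithm for sqrt(8).
a_0 = floor(sqrt(8)) = 2; set m_0=0, q_0=1.
Recurrence: m' = q*a - m,  q' = (d - m'^2)/q,  a' = floor((a_0 + m')/q').
  step 1: m=2, q=4, a=1
  step 2: m=2, q=1, a=4
a_2 = 2*a_0 = 4, so the period closes here.
sqrt(8) = [2; 1, 4]
Period length = 2

2


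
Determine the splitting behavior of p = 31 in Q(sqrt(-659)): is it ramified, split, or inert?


K = Q(sqrt(-659)). Since d mod 4 = 1, disc(K) = -659.
Check p | disc: -659 mod 31 = 23.
p does not divide disc. Compute Legendre symbol (d/p):
23^((31-1)/2) mod 31 = -1
(d/p) = -1, so p is inert: (p) stays prime with e=1, f=2, g=1.
Therefore p is inert.

inert


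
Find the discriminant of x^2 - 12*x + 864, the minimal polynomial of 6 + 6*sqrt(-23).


The element 6 + 6*sqrt(-23) has minimal polynomial:
x^2 - 12*x + 864
Discriminant = (-12)^2 - 4*(864)
= 144 - 3456
= -3312

-3312


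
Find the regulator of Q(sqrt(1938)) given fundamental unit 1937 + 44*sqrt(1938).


epsilon = 1937 + 44*sqrt(1938)
= 3873.9997
R = ln(3873.9997)
= 8.2620

8.2620


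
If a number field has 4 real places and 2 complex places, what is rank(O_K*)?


By Dirichlet's unit theorem:
rank = r1 + r2 - 1
= 4 + 2 - 1
= 5

5


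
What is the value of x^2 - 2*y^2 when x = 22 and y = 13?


x^2 - d*y^2
= 22^2 - 2*13^2
= 484 - 338
= 146

146


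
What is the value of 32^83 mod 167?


p = 167 is prime and the exponent is (p-1)/2 = 83, so by Euler's criterion 32^83 = (32/167) = +1 or -1 mod 167.
Compute by square-and-multiply:
  83 = 64 + 16 + 2 + 1 (binary 1010011)
  Repeated squaring mod 167: 32^1 = 32, 32^2 = 22, 32^4 = 150, 32^8 = 122, 32^16 = 21, 32^32 = 107, 32^64 = 93
  32^83 = 32^64 * 32^16 * 32^2 * 32^1 = 93 * 21 * 22 * 32 mod 167
    93 * 21 = 1953 = 116 mod 167
    116 * 22 = 2552 = 47 mod 167
    47 * 32 = 1504 = 1 mod 167
  32^83 = 1 mod 167
Result 1: 32 is a quadratic residue mod 167.
32^83 mod 167 = 1

1


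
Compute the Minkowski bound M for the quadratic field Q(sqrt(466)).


d = 466, d mod 4 = 2, so disc(K) = 4d = 1864; |disc(K)| = 1864
Real quadratic field, so n = 2, s = r2 = 0, r1 = 2
M = (n!/n^n) * (4/pi)^s * sqrt(|disc(K)|) = (2!/2^2) * (4/pi)^0 * sqrt(1864)
= 0.5 * 1.000000 * 43.174066
= 21.5870

21.5870


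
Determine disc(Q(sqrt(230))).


For K = Q(sqrt(d)) with d squarefree: disc(K) = d if d = 1 mod 4, and disc(K) = 4d if d = 2 or 3 mod 4.
Here d = 230, and d mod 4 = 2.
d = 2 mod 4, not 1 (O_K = Z[sqrt(d)]), so disc(K) = 4d = 4 * (230) = 920

920


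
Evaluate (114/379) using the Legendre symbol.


p = 379 is prime, so compute (114/379) with the reciprocity algorithm (Jacobi-symbol steps: pull out 2s via (2/n), flip via reciprocity, reduce):
  pull out 2: (2/379) = -1  (since 379 mod 8 = 3)
  reciprocity: (57/379) -> +(379/57)
  reduce: (37/57)
  reciprocity: (37/57) -> +(57/37)
  reduce: (20/37)
  pull out 2: (2/37) = -1  (since 37 mod 8 = 5)
  pull out 2: (2/37) = -1  (since 37 mod 8 = 5)
  reciprocity: (5/37) -> +(37/5)
  reduce: (2/5)
  pull out 2: (2/5) = -1  (since 5 mod 8 = 5)
  (1/5) = 1
Product of signs = 1
(114/379) = 1

1


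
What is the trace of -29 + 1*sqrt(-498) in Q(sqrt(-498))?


Tr(a + b*sqrt(d)) = (a + b*sqrt(d)) + (a - b*sqrt(d)) = 2a
= 2 * (-29)
= -58

-58


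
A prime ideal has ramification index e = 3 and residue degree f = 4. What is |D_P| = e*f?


|D_P| = e * f
= 3 * 4
= 12

12


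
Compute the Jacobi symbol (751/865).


Compute (751/865) via quadratic reciprocity:
  reciprocity: (751/865) -> +(865/751)
  reduce: (114/751)
  pull out 2: (2/751) = +1  (since 751 mod 8 = 7)
  reciprocity: (57/751) -> +(751/57)
  reduce: (10/57)
  pull out 2: (2/57) = +1  (since 57 mod 8 = 1)
  reciprocity: (5/57) -> +(57/5)
  reduce: (2/5)
  pull out 2: (2/5) = -1  (since 5 mod 8 = 5)
  (1/5) = 1
Product of signs = -1

-1


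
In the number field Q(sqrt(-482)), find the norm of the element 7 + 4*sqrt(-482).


N(a + b*sqrt(d)) = a^2 - d*b^2
= (7)^2 - (-482)*(4)^2
= 49 + 7712
= 7761

7761


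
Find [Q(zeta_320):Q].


The degree equals Euler's totient phi(320).
320 = 2^6 * 5
phi(320) = 128

128


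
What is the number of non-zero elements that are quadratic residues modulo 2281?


For prime p, the number of non-zero quadratic residues is (p-1)/2.
= (2281-1)/2
= 1140

1140


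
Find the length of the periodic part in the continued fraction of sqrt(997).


Run the CF algorithm for sqrt(997).
a_0 = floor(sqrt(997)) = 31; set m_0=0, q_0=1.
Recurrence: m' = q*a - m,  q' = (d - m'^2)/q,  a' = floor((a_0 + m')/q').
  step 1: m=31, q=36, a=1
  step 2: m=5, q=27, a=1
  step 3: m=22, q=19, a=2
  step 4: m=16, q=39, a=1
  step 5: m=23, q=12, a=4
  step 6: m=25, q=31, a=1
  step 7: m=6, q=31, a=1
  step 8: m=25, q=12, a=4
  step 9: m=23, q=39, a=1
  step 10: m=16, q=19, a=2
  step 11: m=22, q=27, a=1
  step 12: m=5, q=36, a=1
  step 13: m=31, q=1, a=62
a_13 = 2*a_0 = 62, so the period closes here.
sqrt(997) = [31; 1, 1, 2, 1, 4, 1, 1, 4, 1, 2, 1, 1, 62]
Period length = 13

13


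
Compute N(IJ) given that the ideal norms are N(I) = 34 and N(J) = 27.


N(IJ) = N(I) * N(J)
= 34 * 27
= 918

918


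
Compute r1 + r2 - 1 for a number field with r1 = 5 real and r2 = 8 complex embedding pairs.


By Dirichlet's unit theorem:
rank = r1 + r2 - 1
= 5 + 8 - 1
= 12

12


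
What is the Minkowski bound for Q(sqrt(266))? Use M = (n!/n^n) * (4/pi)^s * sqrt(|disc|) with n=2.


d = 266, d mod 4 = 2, so disc(K) = 4d = 1064; |disc(K)| = 1064
Real quadratic field, so n = 2, s = r2 = 0, r1 = 2
M = (n!/n^n) * (4/pi)^s * sqrt(|disc(K)|) = (2!/2^2) * (4/pi)^0 * sqrt(1064)
= 0.5 * 1.000000 * 32.619013
= 16.3095

16.3095


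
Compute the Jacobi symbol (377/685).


Compute (377/685) via quadratic reciprocity:
  reciprocity: (377/685) -> +(685/377)
  reduce: (308/377)
  pull out 2: (2/377) = +1  (since 377 mod 8 = 1)
  pull out 2: (2/377) = +1  (since 377 mod 8 = 1)
  reciprocity: (77/377) -> +(377/77)
  reduce: (69/77)
  reciprocity: (69/77) -> +(77/69)
  reduce: (8/69)
  pull out 2: (2/69) = -1  (since 69 mod 8 = 5)
  pull out 2: (2/69) = -1  (since 69 mod 8 = 5)
  pull out 2: (2/69) = -1  (since 69 mod 8 = 5)
  (1/69) = 1
Product of signs = -1

-1


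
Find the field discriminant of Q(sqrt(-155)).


For K = Q(sqrt(d)) with d squarefree: disc(K) = d if d = 1 mod 4, and disc(K) = 4d if d = 2 or 3 mod 4.
Here d = -155, and d mod 4 = 1.
d = 1 mod 4 (O_K = Z[(1+sqrt(d))/2]), so disc(K) = d = -155

-155


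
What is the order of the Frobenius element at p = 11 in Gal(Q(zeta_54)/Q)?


The Frobenius at p in Gal(Q(zeta_n)/Q) = (Z/nZ)* is the class of p, so its order is ord_54(11), the smallest k >= 1 with 11^k = 1 mod 54.
n = 54 = 2 * 3^3, phi(54) = 18; the order divides phi(n).
Divisors of 18: 1, 2, 3, 6, 9, 18
Repeated squaring mod 54: 11^1 = 11, 11^2 = 13, 11^4 = 7, 11^8 = 49, 11^16 = 25
Test divisors in increasing order:
  k=1: 11^1 = 11 mod 54
  k=2: 11^2 = 13 mod 54
  k=3: 11^3 = 13 * 11 = 35 mod 54
  k=6: 11^6 = 7 * 13 = 37 mod 54
  k=9: 11^9 = 49 * 11 = 53 mod 54
  k=18: 11^18 = 25 * 13 = 1 mod 54  <- first divisor giving 1
Order = 18

18


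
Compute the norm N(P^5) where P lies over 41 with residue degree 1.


N(P^a) = p^(a*f)
= 41^(5*1)
= 41^5
= 115856201

115856201


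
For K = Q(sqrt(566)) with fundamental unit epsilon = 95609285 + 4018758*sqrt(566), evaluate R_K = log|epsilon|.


epsilon = 95609285 + 4018758*sqrt(566)
= 1.9122e+08
R = ln(1.9122e+08)
= 19.0689

19.0689


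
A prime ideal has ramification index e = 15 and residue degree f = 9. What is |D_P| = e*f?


|D_P| = e * f
= 15 * 9
= 135

135


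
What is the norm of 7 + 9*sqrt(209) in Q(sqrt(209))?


N(a + b*sqrt(d)) = a^2 - d*b^2
= (7)^2 - (209)*(9)^2
= 49 - 16929
= -16880

-16880


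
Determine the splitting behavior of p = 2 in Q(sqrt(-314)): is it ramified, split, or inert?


K = Q(sqrt(-314)). Since d mod 4 = 2, disc(K) = -1256.
Check p | disc: -1256 mod 2 = 0.
p divides disc, so p ramifies: (p) = P^2 with e=2, f=1, g=1.
Therefore p is ramified.

ramified


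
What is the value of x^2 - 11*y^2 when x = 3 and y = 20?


x^2 - d*y^2
= 3^2 - 11*20^2
= 9 - 4400
= -4391

-4391


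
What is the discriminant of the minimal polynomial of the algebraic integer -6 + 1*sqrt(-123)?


The element -6 + 1*sqrt(-123) has minimal polynomial:
x^2 + 12*x + 159
Discriminant = (12)^2 - 4*(159)
= 144 - 636
= -492

-492


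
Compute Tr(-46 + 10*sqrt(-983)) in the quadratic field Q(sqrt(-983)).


Tr(a + b*sqrt(d)) = (a + b*sqrt(d)) + (a - b*sqrt(d)) = 2a
= 2 * (-46)
= -92

-92


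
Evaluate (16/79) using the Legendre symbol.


p = 79 is prime, so compute (16/79) with the reciprocity algorithm (Jacobi-symbol steps: pull out 2s via (2/n), flip via reciprocity, reduce):
  pull out 2: (2/79) = +1  (since 79 mod 8 = 7)
  pull out 2: (2/79) = +1  (since 79 mod 8 = 7)
  pull out 2: (2/79) = +1  (since 79 mod 8 = 7)
  pull out 2: (2/79) = +1  (since 79 mod 8 = 7)
  (1/79) = 1
Product of signs = 1
(16/79) = 1

1


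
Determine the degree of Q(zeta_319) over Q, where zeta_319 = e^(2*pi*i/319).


The degree equals Euler's totient phi(319).
319 = 11 * 29
phi(319) = 280

280


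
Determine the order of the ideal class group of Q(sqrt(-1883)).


K = Q(sqrt(-1883)). d mod 4 = 1, so D = disc(K) = d = -1883
h(K) equals the number of primitive reduced positive-definite forms (a, b, c) = a*x^2 + b*x*y + c*y^2 with b^2 - 4ac = D,
where reduced means |b| <= a <= c, with b >= 0 whenever |b| = a or a = c, and primitive means gcd(a, b, c) = 1.
Reduced forces 3a^2 <= |D| = 1883, so 1 <= a <= 25; b must have the parity of D, and c = (b^2 - D)/(4a) must be an integer >= a.
Enumerate a = 1..25, b in [-a, a]:
  a=1: (1, 1, 471)  [1]
  a=2: none
  a=3: (3, -1, 157), (3, 1, 157)  [2]
  a=4..6: none
  a=7: (7, 7, 69)  [1]
  a=8: none
  a=9: (9, -5, 53), (9, 5, 53)  [2]
  a=10: none
  a=11: (11, -3, 43), (11, 3, 43)  [2]
  a=12..16: none
  a=17: (17, -15, 31), (17, 15, 31)  [2]
  a=18: none
  a=19: (19, -13, 27), (19, 13, 27)  [2]
  a=20: none
  a=21: (21, -7, 23), (21, 7, 23)  [2]
  a=22..25: none
Total reduced forms: 1 + 2 + 1 + 2 + 2 + 2 + 2 + 2 = 14
h = 14

14


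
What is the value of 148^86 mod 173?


p = 173 is prime and the exponent is (p-1)/2 = 86, so by Euler's criterion 148^86 = (148/173) = +1 or -1 mod 173.
Compute by square-and-multiply:
  86 = 64 + 16 + 4 + 2 (binary 1010110)
  Repeated squaring mod 173: 148^1 = 148, 148^2 = 106, 148^4 = 164, 148^8 = 81, 148^16 = 160, 148^32 = 169, 148^64 = 16
  148^86 = 148^64 * 148^16 * 148^4 * 148^2 = 16 * 160 * 164 * 106 mod 173
    16 * 160 = 2560 = 138 mod 173
    138 * 164 = 22632 = 142 mod 173
    142 * 106 = 15052 = 1 mod 173
  148^86 = 1 mod 173
Result 1: 148 is a quadratic residue mod 173.
148^86 mod 173 = 1

1


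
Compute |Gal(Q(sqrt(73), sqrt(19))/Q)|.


The 2 square roots of distinct primes are multiplicatively independent over Q,
so [K:Q] = 2^2 and Gal(K/Q) is isomorphic to (Z/2Z)^2.
|Gal| = 2^2 = 4

4


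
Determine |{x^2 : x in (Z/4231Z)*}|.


For prime p, the number of non-zero quadratic residues is (p-1)/2.
= (4231-1)/2
= 2115

2115


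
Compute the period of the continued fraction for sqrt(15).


Run the CF algorithm for sqrt(15).
a_0 = floor(sqrt(15)) = 3; set m_0=0, q_0=1.
Recurrence: m' = q*a - m,  q' = (d - m'^2)/q,  a' = floor((a_0 + m')/q').
  step 1: m=3, q=6, a=1
  step 2: m=3, q=1, a=6
a_2 = 2*a_0 = 6, so the period closes here.
sqrt(15) = [3; 1, 6]
Period length = 2

2


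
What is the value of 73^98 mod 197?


p = 197 is prime and the exponent is (p-1)/2 = 98, so by Euler's criterion 73^98 = (73/197) = +1 or -1 mod 197.
Compute by square-and-multiply:
  98 = 64 + 32 + 2 (binary 1100010)
  Repeated squaring mod 197: 73^1 = 73, 73^2 = 10, 73^4 = 100, 73^8 = 150, 73^16 = 42, 73^32 = 188, 73^64 = 81
  73^98 = 73^64 * 73^32 * 73^2 = 81 * 188 * 10 mod 197
    81 * 188 = 15228 = 59 mod 197
    59 * 10 = 590 = 196 mod 197
  73^98 = 196 mod 197
Result 196 = p - 1 = -1 mod 197: 73 is a quadratic non-residue mod 197. As a residue in [0, p-1] the value is 196.
73^98 mod 197 = 196

196


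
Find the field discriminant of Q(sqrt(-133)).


For K = Q(sqrt(d)) with d squarefree: disc(K) = d if d = 1 mod 4, and disc(K) = 4d if d = 2 or 3 mod 4.
Here d = -133, and d mod 4 = 3.
d = 3 mod 4, not 1 (O_K = Z[sqrt(d)]), so disc(K) = 4d = 4 * (-133) = -532

-532


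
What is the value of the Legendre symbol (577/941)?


p = 941 is prime, so compute (577/941) with the reciprocity algorithm (Jacobi-symbol steps: pull out 2s via (2/n), flip via reciprocity, reduce):
  reciprocity: (577/941) -> +(941/577)
  reduce: (364/577)
  pull out 2: (2/577) = +1  (since 577 mod 8 = 1)
  pull out 2: (2/577) = +1  (since 577 mod 8 = 1)
  reciprocity: (91/577) -> +(577/91)
  reduce: (31/91)
  reciprocity: (31/91) -> -(91/31)
  reduce: (29/31)
  reciprocity: (29/31) -> +(31/29)
  reduce: (2/29)
  pull out 2: (2/29) = -1  (since 29 mod 8 = 5)
  (1/29) = 1
Product of signs = 1
(577/941) = 1

1


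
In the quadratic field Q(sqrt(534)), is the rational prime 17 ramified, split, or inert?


K = Q(sqrt(534)). Since d mod 4 = 2, disc(K) = 2136.
Check p | disc: 2136 mod 17 = 11.
p does not divide disc. Compute Legendre symbol (d/p):
7^((17-1)/2) mod 17 = -1
(d/p) = -1, so p is inert: (p) stays prime with e=1, f=2, g=1.
Therefore p is inert.

inert


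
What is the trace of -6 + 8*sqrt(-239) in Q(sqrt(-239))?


Tr(a + b*sqrt(d)) = (a + b*sqrt(d)) + (a - b*sqrt(d)) = 2a
= 2 * (-6)
= -12

-12


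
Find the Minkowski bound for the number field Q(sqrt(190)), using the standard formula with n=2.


d = 190, d mod 4 = 2, so disc(K) = 4d = 760; |disc(K)| = 760
Real quadratic field, so n = 2, s = r2 = 0, r1 = 2
M = (n!/n^n) * (4/pi)^s * sqrt(|disc(K)|) = (2!/2^2) * (4/pi)^0 * sqrt(760)
= 0.5 * 1.000000 * 27.568098
= 13.7840

13.7840


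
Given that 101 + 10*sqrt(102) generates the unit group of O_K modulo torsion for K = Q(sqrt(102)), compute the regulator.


epsilon = 101 + 10*sqrt(102)
= 201.9950
R = ln(201.9950)
= 5.3082

5.3082


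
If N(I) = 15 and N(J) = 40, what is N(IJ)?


N(IJ) = N(I) * N(J)
= 15 * 40
= 600

600


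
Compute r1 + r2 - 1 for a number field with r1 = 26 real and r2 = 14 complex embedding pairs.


By Dirichlet's unit theorem:
rank = r1 + r2 - 1
= 26 + 14 - 1
= 39

39


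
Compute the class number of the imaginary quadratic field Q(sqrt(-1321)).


K = Q(sqrt(-1321)). d mod 4 = 3, so D = disc(K) = 4d = -5284
h(K) equals the number of primitive reduced positive-definite forms (a, b, c) = a*x^2 + b*x*y + c*y^2 with b^2 - 4ac = D,
where reduced means |b| <= a <= c, with b >= 0 whenever |b| = a or a = c, and primitive means gcd(a, b, c) = 1.
Reduced forces 3a^2 <= |D| = 5284, so 1 <= a <= 41; b must have the parity of D, and c = (b^2 - D)/(4a) must be an integer >= a.
Enumerate a = 1..41, b in [-a, a]:
  a=1: (1, 0, 1321)  [1]
  a=2: (2, 2, 661)  [1]
  a=3..4: none
  a=5: (5, -4, 265), (5, 4, 265)  [2]
  a=6: none
  a=7: (7, -6, 190), (7, 6, 190)  [2]
  a=8..9: none
  a=10: (10, -6, 133), (10, 6, 133)  [2]
  a=11..13: none
  a=14: (14, -6, 95), (14, 6, 95)  [2]
  a=15..18: none
  a=19: (19, -6, 70), (19, 6, 70)  [2]
  a=20..22: none
  a=23: (23, -12, 59), (23, 12, 59)  [2]
  a=24: none
  a=25: (25, -4, 53), (25, 4, 53)  [2]
  a=26..28: none
  a=29: (29, -20, 49), (29, 20, 49)  [2]
  a=30..34: none
  a=35: (35, -34, 46), (35, -6, 38), (35, 6, 38), (35, 34, 46)  [4]
  a=36: none
  a=37: (37, -28, 41), (37, 28, 41)  [2]
  a=38..41: none
Total reduced forms: 1 + 1 + 2 + 2 + 2 + 2 + 2 + 2 + 2 + 2 + 4 + 2 = 24
h = 24

24


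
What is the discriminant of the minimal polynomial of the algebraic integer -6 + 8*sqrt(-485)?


The element -6 + 8*sqrt(-485) has minimal polynomial:
x^2 + 12*x + 31076
Discriminant = (12)^2 - 4*(31076)
= 144 - 124304
= -124160

-124160


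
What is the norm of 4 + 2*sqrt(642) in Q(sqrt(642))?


N(a + b*sqrt(d)) = a^2 - d*b^2
= (4)^2 - (642)*(2)^2
= 16 - 2568
= -2552

-2552


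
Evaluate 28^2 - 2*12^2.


x^2 - d*y^2
= 28^2 - 2*12^2
= 784 - 288
= 496

496


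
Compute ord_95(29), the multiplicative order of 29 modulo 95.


We want ord_95(29), the smallest k >= 1 with 29^k = 1 mod 95.
n = 95 = 5 * 19, phi(95) = 72; the order divides phi(n).
Divisors of 72: 1, 2, 3, 4, 6, 8, 9, 12, 18, 24, 36, 72
Repeated squaring mod 95: 29^1 = 29, 29^2 = 81, 29^4 = 6, 29^8 = 36, 29^16 = 61, 29^32 = 16, 29^64 = 66
Test divisors in increasing order:
  k=1: 29^1 = 29 mod 95
  k=2: 29^2 = 81 mod 95
  k=3: 29^3 = 81 * 29 = 69 mod 95
  k=4: 29^4 = 6 mod 95
  k=6: 29^6 = 6 * 81 = 11 mod 95
  k=8: 29^8 = 36 mod 95
  k=9: 29^9 = 36 * 29 = 94 mod 95
  k=12: 29^12 = 36 * 6 = 26 mod 95
  k=18: 29^18 = 61 * 81 = 1 mod 95  <- first divisor giving 1
Order = 18

18


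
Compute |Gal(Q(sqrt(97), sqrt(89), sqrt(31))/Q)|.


The 3 square roots of distinct primes are multiplicatively independent over Q,
so [K:Q] = 2^3 and Gal(K/Q) is isomorphic to (Z/2Z)^3.
|Gal| = 2^3 = 8

8


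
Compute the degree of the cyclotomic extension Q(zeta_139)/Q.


The degree equals Euler's totient phi(139).
139 = 139
phi(139) = 138

138


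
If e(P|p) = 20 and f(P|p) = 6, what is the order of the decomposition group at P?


|D_P| = e * f
= 20 * 6
= 120

120


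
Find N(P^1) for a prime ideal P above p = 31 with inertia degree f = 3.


N(P^a) = p^(a*f)
= 31^(1*3)
= 31^3
= 29791

29791


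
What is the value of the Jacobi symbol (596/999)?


Compute (596/999) via quadratic reciprocity:
  pull out 2: (2/999) = +1  (since 999 mod 8 = 7)
  pull out 2: (2/999) = +1  (since 999 mod 8 = 7)
  reciprocity: (149/999) -> +(999/149)
  reduce: (105/149)
  reciprocity: (105/149) -> +(149/105)
  reduce: (44/105)
  pull out 2: (2/105) = +1  (since 105 mod 8 = 1)
  pull out 2: (2/105) = +1  (since 105 mod 8 = 1)
  reciprocity: (11/105) -> +(105/11)
  reduce: (6/11)
  pull out 2: (2/11) = -1  (since 11 mod 8 = 3)
  reciprocity: (3/11) -> -(11/3)
  reduce: (2/3)
  pull out 2: (2/3) = -1  (since 3 mod 8 = 3)
  (1/3) = 1
Product of signs = -1

-1


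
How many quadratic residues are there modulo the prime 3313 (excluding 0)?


For prime p, the number of non-zero quadratic residues is (p-1)/2.
= (3313-1)/2
= 1656

1656


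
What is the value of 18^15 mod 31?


p = 31 is prime and the exponent is (p-1)/2 = 15, so by Euler's criterion 18^15 = (18/31) = +1 or -1 mod 31.
Compute by square-and-multiply:
  15 = 8 + 4 + 2 + 1 (binary 1111)
  Repeated squaring mod 31: 18^1 = 18, 18^2 = 14, 18^4 = 10, 18^8 = 7
  18^15 = 18^8 * 18^4 * 18^2 * 18^1 = 7 * 10 * 14 * 18 mod 31
    7 * 10 = 70 = 8 mod 31
    8 * 14 = 112 = 19 mod 31
    19 * 18 = 342 = 1 mod 31
  18^15 = 1 mod 31
Result 1: 18 is a quadratic residue mod 31.
18^15 mod 31 = 1

1


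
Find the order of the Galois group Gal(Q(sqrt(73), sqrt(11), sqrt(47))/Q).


The 3 square roots of distinct primes are multiplicatively independent over Q,
so [K:Q] = 2^3 and Gal(K/Q) is isomorphic to (Z/2Z)^3.
|Gal| = 2^3 = 8

8


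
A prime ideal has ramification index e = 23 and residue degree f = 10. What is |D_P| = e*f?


|D_P| = e * f
= 23 * 10
= 230

230


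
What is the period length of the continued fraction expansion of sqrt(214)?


Run the CF algorithm for sqrt(214).
a_0 = floor(sqrt(214)) = 14; set m_0=0, q_0=1.
Recurrence: m' = q*a - m,  q' = (d - m'^2)/q,  a' = floor((a_0 + m')/q').
  step 1: m=14, q=18, a=1
  step 2: m=4, q=11, a=1
  step 3: m=7, q=15, a=1
  step 4: m=8, q=10, a=2
  step 5: m=12, q=7, a=3
  step 6: m=9, q=19, a=1
  step 7: m=10, q=6, a=4
  step 8: m=14, q=3, a=9
  step 9: m=13, q=15, a=1
  step 10: m=2, q=14, a=1
  step 11: m=12, q=5, a=5
  step 12: m=13, q=9, a=3
  step 13: m=14, q=2, a=14
  step 14: m=14, q=9, a=3
  step 15: m=13, q=5, a=5
  step 16: m=12, q=14, a=1
  step 17: m=2, q=15, a=1
  step 18: m=13, q=3, a=9
  step 19: m=14, q=6, a=4
  step 20: m=10, q=19, a=1
  step 21: m=9, q=7, a=3
  step 22: m=12, q=10, a=2
  step 23: m=8, q=15, a=1
  step 24: m=7, q=11, a=1
  step 25: m=4, q=18, a=1
  step 26: m=14, q=1, a=28
a_26 = 2*a_0 = 28, so the period closes here.
sqrt(214) = [14; 1, 1, 1, 2, 3, 1, 4, 9, 1, 1, 5, 3, 14, 3, 5, 1, 1, 9, 4, 1, 3, 2, 1, 1, 1, 28]
Period length = 26

26


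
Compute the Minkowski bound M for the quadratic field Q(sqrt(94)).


d = 94, d mod 4 = 2, so disc(K) = 4d = 376; |disc(K)| = 376
Real quadratic field, so n = 2, s = r2 = 0, r1 = 2
M = (n!/n^n) * (4/pi)^s * sqrt(|disc(K)|) = (2!/2^2) * (4/pi)^0 * sqrt(376)
= 0.5 * 1.000000 * 19.390719
= 9.6954

9.6954


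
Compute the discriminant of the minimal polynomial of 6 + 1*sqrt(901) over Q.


The element 6 + 1*sqrt(901) has minimal polynomial:
x^2 - 12*x - 865
Discriminant = (-12)^2 - 4*(-865)
= 144 + 3460
= 3604

3604


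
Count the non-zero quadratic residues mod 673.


For prime p, the number of non-zero quadratic residues is (p-1)/2.
= (673-1)/2
= 336

336


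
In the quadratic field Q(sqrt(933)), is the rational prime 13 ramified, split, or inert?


K = Q(sqrt(933)). Since d mod 4 = 1, disc(K) = 933.
Check p | disc: 933 mod 13 = 10.
p does not divide disc. Compute Legendre symbol (d/p):
10^((13-1)/2) mod 13 = 1
(d/p) = 1, so p splits: (p) = P*P' with e=1, f=1, g=2.
Therefore p is split.

split


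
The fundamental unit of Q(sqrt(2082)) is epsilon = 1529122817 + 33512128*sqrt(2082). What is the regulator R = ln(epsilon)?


epsilon = 1529122817 + 33512128*sqrt(2082)
= 3.0582e+09
R = ln(3.0582e+09)
= 21.8411

21.8411


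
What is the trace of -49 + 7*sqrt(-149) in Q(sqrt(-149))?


Tr(a + b*sqrt(d)) = (a + b*sqrt(d)) + (a - b*sqrt(d)) = 2a
= 2 * (-49)
= -98

-98


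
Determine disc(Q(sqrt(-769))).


For K = Q(sqrt(d)) with d squarefree: disc(K) = d if d = 1 mod 4, and disc(K) = 4d if d = 2 or 3 mod 4.
Here d = -769, and d mod 4 = 3.
d = 3 mod 4, not 1 (O_K = Z[sqrt(d)]), so disc(K) = 4d = 4 * (-769) = -3076

-3076


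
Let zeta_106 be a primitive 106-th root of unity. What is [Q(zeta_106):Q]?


The degree equals Euler's totient phi(106).
106 = 2 * 53
phi(106) = 52

52


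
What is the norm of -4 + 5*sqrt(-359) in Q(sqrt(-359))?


N(a + b*sqrt(d)) = a^2 - d*b^2
= (-4)^2 - (-359)*(5)^2
= 16 + 8975
= 8991

8991


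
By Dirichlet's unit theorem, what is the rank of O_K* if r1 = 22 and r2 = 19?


By Dirichlet's unit theorem:
rank = r1 + r2 - 1
= 22 + 19 - 1
= 40

40


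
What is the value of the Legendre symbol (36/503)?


p = 503 is prime, so compute (36/503) with the reciprocity algorithm (Jacobi-symbol steps: pull out 2s via (2/n), flip via reciprocity, reduce):
  pull out 2: (2/503) = +1  (since 503 mod 8 = 7)
  pull out 2: (2/503) = +1  (since 503 mod 8 = 7)
  reciprocity: (9/503) -> +(503/9)
  reduce: (8/9)
  pull out 2: (2/9) = +1  (since 9 mod 8 = 1)
  pull out 2: (2/9) = +1  (since 9 mod 8 = 1)
  pull out 2: (2/9) = +1  (since 9 mod 8 = 1)
  (1/9) = 1
Product of signs = 1
(36/503) = 1

1


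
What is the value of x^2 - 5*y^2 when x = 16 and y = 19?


x^2 - d*y^2
= 16^2 - 5*19^2
= 256 - 1805
= -1549

-1549


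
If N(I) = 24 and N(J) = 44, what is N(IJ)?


N(IJ) = N(I) * N(J)
= 24 * 44
= 1056

1056


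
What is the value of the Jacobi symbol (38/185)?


Compute (38/185) via quadratic reciprocity:
  pull out 2: (2/185) = +1  (since 185 mod 8 = 1)
  reciprocity: (19/185) -> +(185/19)
  reduce: (14/19)
  pull out 2: (2/19) = -1  (since 19 mod 8 = 3)
  reciprocity: (7/19) -> -(19/7)
  reduce: (5/7)
  reciprocity: (5/7) -> +(7/5)
  reduce: (2/5)
  pull out 2: (2/5) = -1  (since 5 mod 8 = 5)
  (1/5) = 1
Product of signs = -1

-1


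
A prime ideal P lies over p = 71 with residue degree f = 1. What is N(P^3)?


N(P^a) = p^(a*f)
= 71^(3*1)
= 71^3
= 357911

357911


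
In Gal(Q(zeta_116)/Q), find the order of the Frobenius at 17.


The Frobenius at p in Gal(Q(zeta_n)/Q) = (Z/nZ)* is the class of p, so its order is ord_116(17), the smallest k >= 1 with 17^k = 1 mod 116.
n = 116 = 2^2 * 29, phi(116) = 56; the order divides phi(n).
Divisors of 56: 1, 2, 4, 7, 8, 14, 28, 56
Repeated squaring mod 116: 17^1 = 17, 17^2 = 57, 17^4 = 1, 17^8 = 1, 17^16 = 1, 17^32 = 1
Test divisors in increasing order:
  k=1: 17^1 = 17 mod 116
  k=2: 17^2 = 57 mod 116
  k=4: 17^4 = 1 mod 116  <- first divisor giving 1
Order = 4

4


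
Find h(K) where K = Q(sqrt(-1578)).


K = Q(sqrt(-1578)). d mod 4 = 2, so D = disc(K) = 4d = -6312
h(K) equals the number of primitive reduced positive-definite forms (a, b, c) = a*x^2 + b*x*y + c*y^2 with b^2 - 4ac = D,
where reduced means |b| <= a <= c, with b >= 0 whenever |b| = a or a = c, and primitive means gcd(a, b, c) = 1.
Reduced forces 3a^2 <= |D| = 6312, so 1 <= a <= 45; b must have the parity of D, and c = (b^2 - D)/(4a) must be an integer >= a.
Enumerate a = 1..45, b in [-a, a]:
  a=1: (1, 0, 1578)  [1]
  a=2: (2, 0, 789)  [1]
  a=3: (3, 0, 526)  [1]
  a=4..5: none
  a=6: (6, 0, 263)  [1]
  a=7: (7, -4, 226), (7, 4, 226)  [2]
  a=8..13: none
  a=14: (14, -4, 113), (14, 4, 113)  [2]
  a=15..20: none
  a=21: (21, -18, 79), (21, 18, 79)  [2]
  a=22: none
  a=23: (23, -6, 69), (23, 6, 69)  [2]
  a=24..40: none
  a=41: (41, -24, 42), (41, 24, 42)  [2]
  a=42: none
  a=43: (43, -40, 46), (43, 40, 46)  [2]
  a=44..45: none
Total reduced forms: 1 + 1 + 1 + 1 + 2 + 2 + 2 + 2 + 2 + 2 = 16
h = 16

16


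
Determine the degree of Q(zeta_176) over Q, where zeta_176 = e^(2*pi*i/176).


The degree equals Euler's totient phi(176).
176 = 2^4 * 11
phi(176) = 80

80


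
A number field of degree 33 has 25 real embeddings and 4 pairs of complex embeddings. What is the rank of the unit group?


By Dirichlet's unit theorem:
rank = r1 + r2 - 1
= 25 + 4 - 1
= 28

28


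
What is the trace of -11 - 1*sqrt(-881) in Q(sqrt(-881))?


Tr(a + b*sqrt(d)) = (a + b*sqrt(d)) + (a - b*sqrt(d)) = 2a
= 2 * (-11)
= -22

-22


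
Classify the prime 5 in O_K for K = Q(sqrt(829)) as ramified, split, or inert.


K = Q(sqrt(829)). Since d mod 4 = 1, disc(K) = 829.
Check p | disc: 829 mod 5 = 4.
p does not divide disc. Compute Legendre symbol (d/p):
4^((5-1)/2) mod 5 = 1
(d/p) = 1, so p splits: (p) = P*P' with e=1, f=1, g=2.
Therefore p is split.

split


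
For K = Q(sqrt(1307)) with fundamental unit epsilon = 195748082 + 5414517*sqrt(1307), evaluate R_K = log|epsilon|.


epsilon = 195748082 + 5414517*sqrt(1307)
= 3.9150e+08
R = ln(3.9150e+08)
= 19.7855

19.7855


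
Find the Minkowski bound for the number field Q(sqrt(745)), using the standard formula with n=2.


d = 745, d mod 4 = 1, so disc(K) = d = 745; |disc(K)| = 745
Real quadratic field, so n = 2, s = r2 = 0, r1 = 2
M = (n!/n^n) * (4/pi)^s * sqrt(|disc(K)|) = (2!/2^2) * (4/pi)^0 * sqrt(745)
= 0.5 * 1.000000 * 27.294688
= 13.6473

13.6473


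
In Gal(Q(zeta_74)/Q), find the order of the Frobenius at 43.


The Frobenius at p in Gal(Q(zeta_n)/Q) = (Z/nZ)* is the class of p, so its order is ord_74(43), the smallest k >= 1 with 43^k = 1 mod 74.
n = 74 = 2 * 37, phi(74) = 36; the order divides phi(n).
Divisors of 36: 1, 2, 3, 4, 6, 9, 12, 18, 36
Repeated squaring mod 74: 43^1 = 43, 43^2 = 73, 43^4 = 1, 43^8 = 1, 43^16 = 1, 43^32 = 1
Test divisors in increasing order:
  k=1: 43^1 = 43 mod 74
  k=2: 43^2 = 73 mod 74
  k=3: 43^3 = 73 * 43 = 31 mod 74
  k=4: 43^4 = 1 mod 74  <- first divisor giving 1
Order = 4

4


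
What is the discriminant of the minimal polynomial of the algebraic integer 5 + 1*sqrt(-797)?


The element 5 + 1*sqrt(-797) has minimal polynomial:
x^2 - 10*x + 822
Discriminant = (-10)^2 - 4*(822)
= 100 - 3288
= -3188

-3188


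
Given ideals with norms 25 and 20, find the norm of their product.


N(IJ) = N(I) * N(J)
= 25 * 20
= 500

500


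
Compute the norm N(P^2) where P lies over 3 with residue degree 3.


N(P^a) = p^(a*f)
= 3^(2*3)
= 3^6
= 729

729


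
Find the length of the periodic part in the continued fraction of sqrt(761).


Run the CF algorithm for sqrt(761).
a_0 = floor(sqrt(761)) = 27; set m_0=0, q_0=1.
Recurrence: m' = q*a - m,  q' = (d - m'^2)/q,  a' = floor((a_0 + m')/q').
  step 1: m=27, q=32, a=1
  step 2: m=5, q=23, a=1
  step 3: m=18, q=19, a=2
  step 4: m=20, q=19, a=2
  step 5: m=18, q=23, a=1
  step 6: m=5, q=32, a=1
  step 7: m=27, q=1, a=54
a_7 = 2*a_0 = 54, so the period closes here.
sqrt(761) = [27; 1, 1, 2, 2, 1, 1, 54]
Period length = 7

7


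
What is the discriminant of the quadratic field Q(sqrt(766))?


For K = Q(sqrt(d)) with d squarefree: disc(K) = d if d = 1 mod 4, and disc(K) = 4d if d = 2 or 3 mod 4.
Here d = 766, and d mod 4 = 2.
d = 2 mod 4, not 1 (O_K = Z[sqrt(d)]), so disc(K) = 4d = 4 * (766) = 3064

3064


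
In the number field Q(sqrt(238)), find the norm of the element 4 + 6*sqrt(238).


N(a + b*sqrt(d)) = a^2 - d*b^2
= (4)^2 - (238)*(6)^2
= 16 - 8568
= -8552

-8552


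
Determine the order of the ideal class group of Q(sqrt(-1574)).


K = Q(sqrt(-1574)). d mod 4 = 2, so D = disc(K) = 4d = -6296
h(K) equals the number of primitive reduced positive-definite forms (a, b, c) = a*x^2 + b*x*y + c*y^2 with b^2 - 4ac = D,
where reduced means |b| <= a <= c, with b >= 0 whenever |b| = a or a = c, and primitive means gcd(a, b, c) = 1.
Reduced forces 3a^2 <= |D| = 6296, so 1 <= a <= 45; b must have the parity of D, and c = (b^2 - D)/(4a) must be an integer >= a.
Enumerate a = 1..45, b in [-a, a]:
  a=1: (1, 0, 1574)  [1]
  a=2: (2, 0, 787)  [1]
  a=3: (3, -2, 525), (3, 2, 525)  [2]
  a=4: none
  a=5: (5, -2, 315), (5, 2, 315)  [2]
  a=6: (6, -4, 263), (6, 4, 263)  [2]
  a=7: (7, -2, 225), (7, 2, 225)  [2]
  a=8: none
  a=9: (9, -2, 175), (9, 2, 175)  [2]
  a=10: (10, -8, 159), (10, 8, 159)  [2]
  a=11..12: none
  a=13: (13, -10, 123), (13, 10, 123)  [2]
  a=14: (14, -12, 115), (14, 12, 115)  [2]
  a=15: (15, -8, 106), (15, -2, 105), (15, 2, 105), (15, 8, 106)  [4]
  a=16..17: none
  a=18: (18, -16, 91), (18, 16, 91)  [2]
  a=19..20: none
  a=21: (21, -16, 78), (21, -2, 75), (21, 2, 75), (21, 16, 78)  [4]
  a=22: none
  a=23: (23, -12, 70), (23, 12, 70)  [2]
  a=24: none
  a=25: (25, -2, 63), (25, 2, 63)  [2]
  a=26: (26, -16, 63), (26, 16, 63)  [2]
  a=27: (27, -20, 62), (27, 20, 62)  [2]
  a=28..29: none
  a=30: (30, -28, 59), (30, -8, 53), (30, 8, 53), (30, 28, 59)  [4]
  a=31: (31, -20, 54), (31, 20, 54)  [2]
  a=32..34: none
  a=35: (35, -12, 46), (35, -2, 45), (35, 2, 45), (35, 12, 46)  [4]
  a=36..38: none
  a=39: (39, -16, 42), (39, -10, 41), (39, 10, 41), (39, 16, 42)  [4]
  a=40..41: none
  a=42: (42, -40, 47), (42, 40, 47)  [2]
  a=43: (43, -38, 45), (43, 38, 45)  [2]
  a=44..45: none
Total reduced forms: 1 + 1 + 2 + 2 + 2 + 2 + 2 + 2 + 2 + 2 + 4 + 2 + 4 + 2 + 2 + 2 + 2 + 4 + 2 + 4 + 4 + 2 + 2 = 54
h = 54

54


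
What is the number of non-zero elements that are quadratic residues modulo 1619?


For prime p, the number of non-zero quadratic residues is (p-1)/2.
= (1619-1)/2
= 809

809


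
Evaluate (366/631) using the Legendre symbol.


p = 631 is prime, so compute (366/631) with the reciprocity algorithm (Jacobi-symbol steps: pull out 2s via (2/n), flip via reciprocity, reduce):
  pull out 2: (2/631) = +1  (since 631 mod 8 = 7)
  reciprocity: (183/631) -> -(631/183)
  reduce: (82/183)
  pull out 2: (2/183) = +1  (since 183 mod 8 = 7)
  reciprocity: (41/183) -> +(183/41)
  reduce: (19/41)
  reciprocity: (19/41) -> +(41/19)
  reduce: (3/19)
  reciprocity: (3/19) -> -(19/3)
  reduce: (1/3)
  (1/3) = 1
Product of signs = 1
(366/631) = 1

1


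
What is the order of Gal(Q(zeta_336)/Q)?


|Gal(Q(zeta_336)/Q)| = phi(336)
= 96

96


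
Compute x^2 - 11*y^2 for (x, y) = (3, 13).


x^2 - d*y^2
= 3^2 - 11*13^2
= 9 - 1859
= -1850

-1850


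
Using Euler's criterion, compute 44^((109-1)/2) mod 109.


p = 109 is prime and the exponent is (p-1)/2 = 54, so by Euler's criterion 44^54 = (44/109) = +1 or -1 mod 109.
Compute by square-and-multiply:
  54 = 32 + 16 + 4 + 2 (binary 110110)
  Repeated squaring mod 109: 44^1 = 44, 44^2 = 83, 44^4 = 22, 44^8 = 48, 44^16 = 15, 44^32 = 7
  44^54 = 44^32 * 44^16 * 44^4 * 44^2 = 7 * 15 * 22 * 83 mod 109
    7 * 15 = 105 = 105 mod 109
    105 * 22 = 2310 = 21 mod 109
    21 * 83 = 1743 = 108 mod 109
  44^54 = 108 mod 109
Result 108 = p - 1 = -1 mod 109: 44 is a quadratic non-residue mod 109. As a residue in [0, p-1] the value is 108.
44^54 mod 109 = 108

108


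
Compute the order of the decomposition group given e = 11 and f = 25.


|D_P| = e * f
= 11 * 25
= 275

275


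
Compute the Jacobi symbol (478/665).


Compute (478/665) via quadratic reciprocity:
  pull out 2: (2/665) = +1  (since 665 mod 8 = 1)
  reciprocity: (239/665) -> +(665/239)
  reduce: (187/239)
  reciprocity: (187/239) -> -(239/187)
  reduce: (52/187)
  pull out 2: (2/187) = -1  (since 187 mod 8 = 3)
  pull out 2: (2/187) = -1  (since 187 mod 8 = 3)
  reciprocity: (13/187) -> +(187/13)
  reduce: (5/13)
  reciprocity: (5/13) -> +(13/5)
  reduce: (3/5)
  reciprocity: (3/5) -> +(5/3)
  reduce: (2/3)
  pull out 2: (2/3) = -1  (since 3 mod 8 = 3)
  (1/3) = 1
Product of signs = 1

1


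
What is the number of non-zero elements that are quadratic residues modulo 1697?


For prime p, the number of non-zero quadratic residues is (p-1)/2.
= (1697-1)/2
= 848

848


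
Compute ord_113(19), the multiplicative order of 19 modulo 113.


We want ord_113(19), the smallest k >= 1 with 19^k = 1 mod 113.
n = 113 = 113, phi(113) = 112; the order divides phi(n).
Divisors of 112: 1, 2, 4, 7, 8, 14, 16, 28, 56, 112
Repeated squaring mod 113: 19^1 = 19, 19^2 = 22, 19^4 = 32, 19^8 = 7, 19^16 = 49, 19^32 = 28, 19^64 = 106
Test divisors in increasing order:
  k=1: 19^1 = 19 mod 113
  k=2: 19^2 = 22 mod 113
  k=4: 19^4 = 32 mod 113
  k=7: 19^7 = 32 * 22 * 19 = 42 mod 113
  k=8: 19^8 = 7 mod 113
  k=14: 19^14 = 7 * 32 * 22 = 69 mod 113
  k=16: 19^16 = 49 mod 113
  k=28: 19^28 = 49 * 7 * 32 = 15 mod 113
  k=56: 19^56 = 28 * 49 * 7 = 112 mod 113
  k=112: 19^112 = 106 * 28 * 49 = 1 mod 113  <- first divisor giving 1
Order = 112

112


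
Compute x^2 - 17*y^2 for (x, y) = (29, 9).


x^2 - d*y^2
= 29^2 - 17*9^2
= 841 - 1377
= -536

-536


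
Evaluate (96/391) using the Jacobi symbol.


Compute (96/391) via quadratic reciprocity:
  pull out 2: (2/391) = +1  (since 391 mod 8 = 7)
  pull out 2: (2/391) = +1  (since 391 mod 8 = 7)
  pull out 2: (2/391) = +1  (since 391 mod 8 = 7)
  pull out 2: (2/391) = +1  (since 391 mod 8 = 7)
  pull out 2: (2/391) = +1  (since 391 mod 8 = 7)
  reciprocity: (3/391) -> -(391/3)
  reduce: (1/3)
  (1/3) = 1
Product of signs = -1

-1


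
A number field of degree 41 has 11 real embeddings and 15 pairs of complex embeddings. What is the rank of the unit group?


By Dirichlet's unit theorem:
rank = r1 + r2 - 1
= 11 + 15 - 1
= 25

25


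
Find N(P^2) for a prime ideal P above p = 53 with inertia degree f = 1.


N(P^a) = p^(a*f)
= 53^(2*1)
= 53^2
= 2809

2809


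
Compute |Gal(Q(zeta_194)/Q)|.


|Gal(Q(zeta_194)/Q)| = phi(194)
= 96

96


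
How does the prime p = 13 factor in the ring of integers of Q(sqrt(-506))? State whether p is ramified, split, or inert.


K = Q(sqrt(-506)). Since d mod 4 = 2, disc(K) = -2024.
Check p | disc: -2024 mod 13 = 4.
p does not divide disc. Compute Legendre symbol (d/p):
1^((13-1)/2) mod 13 = 1
(d/p) = 1, so p splits: (p) = P*P' with e=1, f=1, g=2.
Therefore p is split.

split


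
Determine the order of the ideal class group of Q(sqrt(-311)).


K = Q(sqrt(-311)). d mod 4 = 1, so D = disc(K) = d = -311
h(K) equals the number of primitive reduced positive-definite forms (a, b, c) = a*x^2 + b*x*y + c*y^2 with b^2 - 4ac = D,
where reduced means |b| <= a <= c, with b >= 0 whenever |b| = a or a = c, and primitive means gcd(a, b, c) = 1.
Reduced forces 3a^2 <= |D| = 311, so 1 <= a <= 10; b must have the parity of D, and c = (b^2 - D)/(4a) must be an integer >= a.
Enumerate a = 1..10, b in [-a, a]:
  a=1: (1, 1, 78)  [1]
  a=2: (2, -1, 39), (2, 1, 39)  [2]
  a=3: (3, -1, 26), (3, 1, 26)  [2]
  a=4: (4, -3, 20), (4, 3, 20)  [2]
  a=5: (5, -3, 16), (5, 3, 16)  [2]
  a=6: (6, -5, 14), (6, -1, 13), (6, 1, 13), (6, 5, 14)  [4]
  a=7: (7, -5, 12), (7, 5, 12)  [2]
  a=8: (8, -3, 10), (8, 3, 10)  [2]
  a=9: (9, -7, 10), (9, 7, 10)  [2]
  a=10: none
Total reduced forms: 1 + 2 + 2 + 2 + 2 + 4 + 2 + 2 + 2 = 19
h = 19

19


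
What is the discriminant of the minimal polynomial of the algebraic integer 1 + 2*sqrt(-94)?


The element 1 + 2*sqrt(-94) has minimal polynomial:
x^2 - 2*x + 377
Discriminant = (-2)^2 - 4*(377)
= 4 - 1508
= -1504

-1504


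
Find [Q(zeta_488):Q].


The degree equals Euler's totient phi(488).
488 = 2^3 * 61
phi(488) = 240

240


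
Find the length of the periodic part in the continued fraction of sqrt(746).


Run the CF algorithm for sqrt(746).
a_0 = floor(sqrt(746)) = 27; set m_0=0, q_0=1.
Recurrence: m' = q*a - m,  q' = (d - m'^2)/q,  a' = floor((a_0 + m')/q').
  step 1: m=27, q=17, a=3
  step 2: m=24, q=10, a=5
  step 3: m=26, q=7, a=7
  step 4: m=23, q=31, a=1
  step 5: m=8, q=22, a=1
  step 6: m=14, q=25, a=1
  step 7: m=11, q=25, a=1
  step 8: m=14, q=22, a=1
  step 9: m=8, q=31, a=1
  step 10: m=23, q=7, a=7
  step 11: m=26, q=10, a=5
  step 12: m=24, q=17, a=3
  step 13: m=27, q=1, a=54
a_13 = 2*a_0 = 54, so the period closes here.
sqrt(746) = [27; 3, 5, 7, 1, 1, 1, 1, 1, 1, 7, 5, 3, 54]
Period length = 13

13


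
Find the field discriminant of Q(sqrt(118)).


For K = Q(sqrt(d)) with d squarefree: disc(K) = d if d = 1 mod 4, and disc(K) = 4d if d = 2 or 3 mod 4.
Here d = 118, and d mod 4 = 2.
d = 2 mod 4, not 1 (O_K = Z[sqrt(d)]), so disc(K) = 4d = 4 * (118) = 472

472


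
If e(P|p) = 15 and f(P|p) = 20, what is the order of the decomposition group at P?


|D_P| = e * f
= 15 * 20
= 300

300


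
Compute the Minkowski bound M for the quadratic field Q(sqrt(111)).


d = 111, d mod 4 = 3, so disc(K) = 4d = 444; |disc(K)| = 444
Real quadratic field, so n = 2, s = r2 = 0, r1 = 2
M = (n!/n^n) * (4/pi)^s * sqrt(|disc(K)|) = (2!/2^2) * (4/pi)^0 * sqrt(444)
= 0.5 * 1.000000 * 21.071308
= 10.5357

10.5357


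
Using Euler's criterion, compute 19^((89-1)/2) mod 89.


p = 89 is prime and the exponent is (p-1)/2 = 44, so by Euler's criterion 19^44 = (19/89) = +1 or -1 mod 89.
Compute by square-and-multiply:
  44 = 32 + 8 + 4 (binary 101100)
  Repeated squaring mod 89: 19^1 = 19, 19^2 = 5, 19^4 = 25, 19^8 = 2, 19^16 = 4, 19^32 = 16
  19^44 = 19^32 * 19^8 * 19^4 = 16 * 2 * 25 mod 89
    16 * 2 = 32 = 32 mod 89
    32 * 25 = 800 = 88 mod 89
  19^44 = 88 mod 89
Result 88 = p - 1 = -1 mod 89: 19 is a quadratic non-residue mod 89. As a residue in [0, p-1] the value is 88.
19^44 mod 89 = 88

88


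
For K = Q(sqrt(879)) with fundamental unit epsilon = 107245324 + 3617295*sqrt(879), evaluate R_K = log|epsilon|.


epsilon = 107245324 + 3617295*sqrt(879)
= 2.1449e+08
R = ln(2.1449e+08)
= 19.1838

19.1838


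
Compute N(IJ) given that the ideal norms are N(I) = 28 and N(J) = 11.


N(IJ) = N(I) * N(J)
= 28 * 11
= 308

308


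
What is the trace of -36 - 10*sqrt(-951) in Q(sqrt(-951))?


Tr(a + b*sqrt(d)) = (a + b*sqrt(d)) + (a - b*sqrt(d)) = 2a
= 2 * (-36)
= -72

-72


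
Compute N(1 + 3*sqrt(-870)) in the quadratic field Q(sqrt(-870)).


N(a + b*sqrt(d)) = a^2 - d*b^2
= (1)^2 - (-870)*(3)^2
= 1 + 7830
= 7831

7831


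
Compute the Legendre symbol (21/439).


p = 439 is prime, so compute (21/439) with the reciprocity algorithm (Jacobi-symbol steps: pull out 2s via (2/n), flip via reciprocity, reduce):
  reciprocity: (21/439) -> +(439/21)
  reduce: (19/21)
  reciprocity: (19/21) -> +(21/19)
  reduce: (2/19)
  pull out 2: (2/19) = -1  (since 19 mod 8 = 3)
  (1/19) = 1
Product of signs = -1
(21/439) = -1

-1
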